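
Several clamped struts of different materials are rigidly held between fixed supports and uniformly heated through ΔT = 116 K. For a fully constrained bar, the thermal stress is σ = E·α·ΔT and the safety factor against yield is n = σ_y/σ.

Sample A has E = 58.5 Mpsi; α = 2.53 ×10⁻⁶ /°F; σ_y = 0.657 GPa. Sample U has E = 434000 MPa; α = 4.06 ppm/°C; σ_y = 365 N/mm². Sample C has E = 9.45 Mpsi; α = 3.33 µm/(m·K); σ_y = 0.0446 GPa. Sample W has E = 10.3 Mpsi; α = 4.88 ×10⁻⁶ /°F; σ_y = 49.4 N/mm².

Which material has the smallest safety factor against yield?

In consistent units (E in GPa, α in ×10⁻⁶/K, σ_y in MPa):
  sample A: E = 403.3, α = 4.55, σ_y = 657.0 → σ = 213 MPa, n = 3.08
  sample U: E = 434.0, α = 4.06, σ_y = 365.0 → σ = 204 MPa, n = 1.79
  sample C: E = 65.16, α = 3.33, σ_y = 44.60 → σ = 25.2 MPa, n = 1.77
  sample W: E = 71.02, α = 8.78, σ_y = 49.40 → σ = 72.4 MPa, n = 0.683
The minimum is sample W at n = 0.683.

sample W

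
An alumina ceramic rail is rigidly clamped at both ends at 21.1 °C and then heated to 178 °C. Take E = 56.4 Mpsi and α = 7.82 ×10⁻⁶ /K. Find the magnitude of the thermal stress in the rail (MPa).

477 MPa

E = 56.4 Mpsi = 388.9 GPa.
ΔT = 156.9 K. Constrained thermal stress σ = E·α·ΔT = 388.9×10³ MPa × 7.82×10⁻⁶ × 156.9 = 477 MPa (compressive).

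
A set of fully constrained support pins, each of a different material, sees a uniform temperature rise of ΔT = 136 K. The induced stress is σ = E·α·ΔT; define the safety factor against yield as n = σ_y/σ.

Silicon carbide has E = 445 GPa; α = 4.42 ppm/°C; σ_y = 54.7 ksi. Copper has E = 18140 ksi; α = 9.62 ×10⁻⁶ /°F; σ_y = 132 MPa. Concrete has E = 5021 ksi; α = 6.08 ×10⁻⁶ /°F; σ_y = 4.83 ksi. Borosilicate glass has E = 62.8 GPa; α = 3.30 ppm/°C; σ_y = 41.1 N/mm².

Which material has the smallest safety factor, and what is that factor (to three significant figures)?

In consistent units (E in GPa, α in ×10⁻⁶/K, σ_y in MPa):
  silicon carbide: E = 445.0, α = 4.42, σ_y = 377.1 → σ = 267 MPa, n = 1.41
  copper: E = 125.1, α = 17.3, σ_y = 132.0 → σ = 295 MPa, n = 0.448
  concrete: E = 34.62, α = 10.9, σ_y = 33.30 → σ = 51.5 MPa, n = 0.646
  borosilicate glass: E = 62.80, α = 3.30, σ_y = 41.10 → σ = 28.2 MPa, n = 1.46
The minimum is copper at n = 0.448.

copper, n = 0.448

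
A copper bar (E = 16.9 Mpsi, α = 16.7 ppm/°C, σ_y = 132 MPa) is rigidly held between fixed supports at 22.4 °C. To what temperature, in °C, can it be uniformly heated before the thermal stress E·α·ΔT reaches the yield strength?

E = 16.9 Mpsi = 116.5 GPa.
E·α·ΔT = 132.0 MPa ⇒ ΔT = 132.0 / (116.5×10³ × 16.7×10⁻⁶) = 67.83 K.
T = 22.4 + 67.83 = 90.23 °C.

90.2 °C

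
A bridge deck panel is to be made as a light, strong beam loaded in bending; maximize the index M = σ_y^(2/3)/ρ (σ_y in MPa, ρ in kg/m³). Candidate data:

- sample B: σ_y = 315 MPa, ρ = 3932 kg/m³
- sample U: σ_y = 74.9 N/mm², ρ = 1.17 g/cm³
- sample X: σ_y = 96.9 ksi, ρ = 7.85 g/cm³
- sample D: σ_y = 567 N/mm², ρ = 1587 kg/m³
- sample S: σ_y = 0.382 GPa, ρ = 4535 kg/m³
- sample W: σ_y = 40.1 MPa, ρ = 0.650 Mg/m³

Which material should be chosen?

sample D

Putting every candidate on a common basis:
  sample B: σ_y = 315.0 MPa, ρ = 3932 kg/m³
  sample U: σ_y = 74.90 MPa, ρ = 1170 kg/m³
  sample X: σ_y = 668.1 MPa, ρ = 7850 kg/m³
  sample D: σ_y = 567.0 MPa, ρ = 1587 kg/m³
  sample S: σ_y = 382.0 MPa, ρ = 4535 kg/m³
  sample W: σ_y = 40.10 MPa, ρ = 650.0 kg/m³
  sample D: M = 43.2×10⁻³
  sample W: M = 18.0×10⁻³
  sample U: M = 15.2×10⁻³
  sample B: M = 11.8×10⁻³
  sample S: M = 11.6×10⁻³
  sample X: M = 9.74×10⁻³
The maximum is for sample D.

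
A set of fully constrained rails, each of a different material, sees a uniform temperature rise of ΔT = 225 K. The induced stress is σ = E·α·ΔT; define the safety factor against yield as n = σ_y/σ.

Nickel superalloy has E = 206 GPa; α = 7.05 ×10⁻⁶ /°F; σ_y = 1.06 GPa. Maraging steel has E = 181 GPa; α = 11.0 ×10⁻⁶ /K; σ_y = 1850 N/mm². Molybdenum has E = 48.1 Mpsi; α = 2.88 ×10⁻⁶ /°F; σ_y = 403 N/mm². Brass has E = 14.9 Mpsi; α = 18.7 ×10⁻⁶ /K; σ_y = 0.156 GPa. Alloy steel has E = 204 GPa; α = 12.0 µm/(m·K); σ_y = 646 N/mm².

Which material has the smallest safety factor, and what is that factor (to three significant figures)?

Per material, after unit conversion:
  nickel superalloy: E = 206.0, α = 12.7, σ_y = 1060 → σ = 588 MPa, n = 1.80
  maraging steel: E = 181.0, α = 11.0, σ_y = 1850 → σ = 448 MPa, n = 4.13
  molybdenum: E = 331.6, α = 5.18, σ_y = 403.0 → σ = 387 MPa, n = 1.04
  brass: E = 102.7, α = 18.7, σ_y = 156.0 → σ = 432 MPa, n = 0.361
  alloy steel: E = 204.0, α = 12.0, σ_y = 646.0 → σ = 551 MPa, n = 1.17
Brass has the lowest safety factor, n = 0.361.

brass, n = 0.361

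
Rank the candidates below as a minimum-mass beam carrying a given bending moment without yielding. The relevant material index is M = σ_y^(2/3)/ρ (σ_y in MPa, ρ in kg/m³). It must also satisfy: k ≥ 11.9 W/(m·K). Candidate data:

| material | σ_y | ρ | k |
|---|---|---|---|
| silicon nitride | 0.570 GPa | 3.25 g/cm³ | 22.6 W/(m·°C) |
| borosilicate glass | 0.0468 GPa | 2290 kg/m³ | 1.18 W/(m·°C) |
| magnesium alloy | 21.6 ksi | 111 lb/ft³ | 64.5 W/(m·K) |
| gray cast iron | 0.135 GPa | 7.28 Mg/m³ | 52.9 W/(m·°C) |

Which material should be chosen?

silicon nitride

Screen on constraints: k ≥ 11.9 W/(m·K). Survivors: silicon nitride, magnesium alloy, gray cast iron.
In SI units:
  silicon nitride: σ_y = 570.0 MPa, ρ = 3250 kg/m³
  magnesium alloy: σ_y = 148.9 MPa, ρ = 1778 kg/m³
  gray cast iron: σ_y = 135.0 MPa, ρ = 7280 kg/m³
  silicon nitride: M = 21.2×10⁻³
  magnesium alloy: M = 15.8×10⁻³
  gray cast iron: M = 3.61×10⁻³
Silicon nitride has the largest M.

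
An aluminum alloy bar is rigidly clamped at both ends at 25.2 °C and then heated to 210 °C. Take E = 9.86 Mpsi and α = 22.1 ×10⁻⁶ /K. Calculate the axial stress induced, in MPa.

E = 9.86 Mpsi = 67.98 GPa.
ΔT = 184.8 K. Constrained thermal stress σ = E·α·ΔT = 67.98×10³ MPa × 22.1×10⁻⁶ × 184.8 = 278 MPa (compressive).

278 MPa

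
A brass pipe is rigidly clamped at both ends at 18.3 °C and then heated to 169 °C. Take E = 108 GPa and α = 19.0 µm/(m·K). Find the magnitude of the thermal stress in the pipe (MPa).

309 MPa

ΔT = 150.7 K. Constrained thermal stress σ = E·α·ΔT = 108.0×10³ MPa × 19.0×10⁻⁶ × 150.7 = 309 MPa (compressive).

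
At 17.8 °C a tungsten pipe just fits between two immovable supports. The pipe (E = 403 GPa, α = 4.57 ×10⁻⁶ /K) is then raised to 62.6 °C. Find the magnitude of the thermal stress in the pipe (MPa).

ΔT = 44.80 K. Constrained thermal stress σ = E·α·ΔT = 403.0×10³ MPa × 4.57×10⁻⁶ × 44.80 = 82.5 MPa (compressive).

82.5 MPa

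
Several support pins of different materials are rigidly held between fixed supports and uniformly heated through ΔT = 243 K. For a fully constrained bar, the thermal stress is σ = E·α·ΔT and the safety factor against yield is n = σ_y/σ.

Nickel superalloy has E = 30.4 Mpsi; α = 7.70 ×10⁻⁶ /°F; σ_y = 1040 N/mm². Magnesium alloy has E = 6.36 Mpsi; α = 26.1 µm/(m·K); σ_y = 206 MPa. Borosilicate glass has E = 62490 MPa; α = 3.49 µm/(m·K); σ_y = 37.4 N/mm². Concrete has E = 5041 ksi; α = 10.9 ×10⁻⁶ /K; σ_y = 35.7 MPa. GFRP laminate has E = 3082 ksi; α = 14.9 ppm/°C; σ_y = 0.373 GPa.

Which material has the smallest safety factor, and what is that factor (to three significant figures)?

With everything in SI (GPa, ×10⁻⁶/K, MPa):
  nickel superalloy: E = 209.6, α = 13.9, σ_y = 1040 → σ = 706 MPa, n = 1.47
  magnesium alloy: E = 43.85, α = 26.1, σ_y = 206.0 → σ = 278 MPa, n = 0.741
  borosilicate glass: E = 62.49, α = 3.49, σ_y = 37.40 → σ = 53.0 MPa, n = 0.706
  concrete: E = 34.76, α = 10.9, σ_y = 35.70 → σ = 92.1 MPa, n = 0.388
  GFRP laminate: E = 21.25, α = 14.9, σ_y = 373.0 → σ = 76.9 MPa, n = 4.85
The minimum is concrete at n = 0.388.

concrete, n = 0.388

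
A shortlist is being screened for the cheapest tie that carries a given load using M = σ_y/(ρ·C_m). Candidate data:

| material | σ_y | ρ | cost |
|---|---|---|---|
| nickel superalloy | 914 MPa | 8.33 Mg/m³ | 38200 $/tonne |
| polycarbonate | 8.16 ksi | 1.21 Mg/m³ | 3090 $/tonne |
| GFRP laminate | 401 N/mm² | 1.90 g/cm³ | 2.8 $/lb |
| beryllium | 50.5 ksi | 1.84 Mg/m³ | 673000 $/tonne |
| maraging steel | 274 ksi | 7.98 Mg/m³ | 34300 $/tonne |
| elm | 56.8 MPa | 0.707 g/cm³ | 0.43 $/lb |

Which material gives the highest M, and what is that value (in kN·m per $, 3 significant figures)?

elm, M = 84.7 kN·m per $

Putting every candidate on a common basis:
  nickel superalloy: σ_y = 914.0 MPa, ρ = 8330 kg/m³, cost = 38.20 $/kg
  polycarbonate: σ_y = 56.26 MPa, ρ = 1210 kg/m³, cost = 3.090 $/kg
  GFRP laminate: σ_y = 401.0 MPa, ρ = 1900 kg/m³, cost = 6.173 $/kg
  beryllium: σ_y = 348.2 MPa, ρ = 1840 kg/m³, cost = 673.0 $/kg
  maraging steel: σ_y = 1889 MPa, ρ = 7980 kg/m³, cost = 34.30 $/kg
  elm: σ_y = 56.80 MPa, ρ = 707.0 kg/m³, cost = 0.9480 $/kg
  elm: M = 84.7 kN·m per $
  GFRP laminate: M = 34.2 kN·m per $
  polycarbonate: M = 15.0 kN·m per $
  maraging steel: M = 6.90 kN·m per $
  nickel superalloy: M = 2.87 kN·m per $
  beryllium: M = 0.281 kN·m per $
Elm ranks first.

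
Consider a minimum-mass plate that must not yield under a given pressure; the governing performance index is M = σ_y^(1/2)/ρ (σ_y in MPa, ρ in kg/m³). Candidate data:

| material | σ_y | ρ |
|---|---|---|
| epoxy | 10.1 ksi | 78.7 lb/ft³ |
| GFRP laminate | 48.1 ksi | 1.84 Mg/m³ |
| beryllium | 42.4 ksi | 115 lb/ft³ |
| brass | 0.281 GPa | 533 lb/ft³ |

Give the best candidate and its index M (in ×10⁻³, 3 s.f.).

Putting every candidate on a common basis:
  epoxy: σ_y = 69.64 MPa, ρ = 1261 kg/m³
  GFRP laminate: σ_y = 331.6 MPa, ρ = 1840 kg/m³
  beryllium: σ_y = 292.3 MPa, ρ = 1842 kg/m³
  brass: σ_y = 281.0 MPa, ρ = 8538 kg/m³
  GFRP laminate: M = 9.90×10⁻³
  beryllium: M = 9.28×10⁻³
  epoxy: M = 6.62×10⁻³
  brass: M = 1.96×10⁻³
Highest index: GFRP laminate.

GFRP laminate, M = 9.90×10⁻³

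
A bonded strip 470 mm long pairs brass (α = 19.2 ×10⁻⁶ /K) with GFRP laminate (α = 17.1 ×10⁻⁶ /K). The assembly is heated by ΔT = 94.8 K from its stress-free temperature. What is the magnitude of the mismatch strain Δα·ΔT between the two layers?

Δα = |19.2 − 17.1|×10⁻⁶/K = 2.10×10⁻⁶/K.
Mismatch strain = Δα·ΔT = 2.10×10⁻⁶ × 94.8 = 1.99×10⁻⁴.

1.99×10⁻⁴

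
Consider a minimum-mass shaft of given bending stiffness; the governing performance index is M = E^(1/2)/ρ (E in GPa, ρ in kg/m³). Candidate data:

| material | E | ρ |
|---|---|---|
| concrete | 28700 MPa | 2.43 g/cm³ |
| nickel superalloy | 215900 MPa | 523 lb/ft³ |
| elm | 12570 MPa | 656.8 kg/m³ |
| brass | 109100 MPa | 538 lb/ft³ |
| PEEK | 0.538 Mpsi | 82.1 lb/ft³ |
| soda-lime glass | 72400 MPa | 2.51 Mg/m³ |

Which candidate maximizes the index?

elm

Normalizing units and computing the index:
  concrete: E = 28.70 GPa, ρ = 2430 kg/m³
  nickel superalloy: E = 215.9 GPa, ρ = 8378 kg/m³
  elm: E = 12.57 GPa, ρ = 656.8 kg/m³
  brass: E = 109.1 GPa, ρ = 8618 kg/m³
  PEEK: E = 3.709 GPa, ρ = 1315 kg/m³
  soda-lime glass: E = 72.40 GPa, ρ = 2510 kg/m³
  elm: M = 5.40×10⁻³
  soda-lime glass: M = 3.39×10⁻³
  concrete: M = 2.20×10⁻³
  nickel superalloy: M = 1.75×10⁻³
  PEEK: M = 1.46×10⁻³
  brass: M = 1.21×10⁻³
Elm has the largest M.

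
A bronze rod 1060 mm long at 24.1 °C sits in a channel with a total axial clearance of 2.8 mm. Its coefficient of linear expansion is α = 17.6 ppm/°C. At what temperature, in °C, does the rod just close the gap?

174 °C

α·L₀·ΔT = 2.8 mm ⇒ ΔT = 2.8 / (17.6×10⁻⁶ × 1060.0) = 150.1 K.
T = 24.1 + 150.1 = 174.2 °C.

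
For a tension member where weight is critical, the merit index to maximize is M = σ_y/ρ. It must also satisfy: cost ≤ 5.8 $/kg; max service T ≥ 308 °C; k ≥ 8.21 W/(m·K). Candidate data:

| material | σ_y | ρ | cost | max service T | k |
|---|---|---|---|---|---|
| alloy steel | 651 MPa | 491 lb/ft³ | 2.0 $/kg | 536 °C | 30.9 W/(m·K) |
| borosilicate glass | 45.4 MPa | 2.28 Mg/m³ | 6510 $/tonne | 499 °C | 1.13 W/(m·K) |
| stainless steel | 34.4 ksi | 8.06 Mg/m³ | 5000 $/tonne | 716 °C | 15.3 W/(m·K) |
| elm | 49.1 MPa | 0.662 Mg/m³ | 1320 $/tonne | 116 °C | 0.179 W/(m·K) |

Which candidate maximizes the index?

Screen on constraints: cost ≤ 5.8 $/kg; max service T ≥ 308 °C; k ≥ 8.21 W/(m·K). Survivors: alloy steel, stainless steel.
Putting every candidate on a common basis:
  alloy steel: σ_y = 651.0 MPa, ρ = 7865 kg/m³
  stainless steel: σ_y = 237.2 MPa, ρ = 8060 kg/m³
  alloy steel: M = 82.8 kN·m/kg
  stainless steel: M = 29.4 kN·m/kg
Alloy steel has the largest M.

alloy steel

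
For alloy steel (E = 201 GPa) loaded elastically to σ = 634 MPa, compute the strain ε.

ε = σ/E = 634 / 201000 = 3.15×10⁻³.

3.15×10⁻³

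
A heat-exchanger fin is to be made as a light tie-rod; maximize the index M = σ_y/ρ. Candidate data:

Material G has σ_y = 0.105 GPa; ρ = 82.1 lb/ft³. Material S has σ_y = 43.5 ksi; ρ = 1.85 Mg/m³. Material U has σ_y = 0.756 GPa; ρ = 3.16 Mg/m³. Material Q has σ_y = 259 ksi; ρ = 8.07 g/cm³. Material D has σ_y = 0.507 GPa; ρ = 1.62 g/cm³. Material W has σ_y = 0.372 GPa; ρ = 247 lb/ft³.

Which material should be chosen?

After converting to SI:
  material G: σ_y = 105.0 MPa, ρ = 1315 kg/m³
  material S: σ_y = 299.9 MPa, ρ = 1850 kg/m³
  material U: σ_y = 756.0 MPa, ρ = 3160 kg/m³
  material Q: σ_y = 1786 MPa, ρ = 8070 kg/m³
  material D: σ_y = 507.0 MPa, ρ = 1620 kg/m³
  material W: σ_y = 372.0 MPa, ρ = 3957 kg/m³
  material D: M = 313 kN·m/kg
  material U: M = 239 kN·m/kg
  material Q: M = 221 kN·m/kg
  material S: M = 162 kN·m/kg
  material W: M = 94.0 kN·m/kg
  material G: M = 79.8 kN·m/kg
Material D has the largest M.

material D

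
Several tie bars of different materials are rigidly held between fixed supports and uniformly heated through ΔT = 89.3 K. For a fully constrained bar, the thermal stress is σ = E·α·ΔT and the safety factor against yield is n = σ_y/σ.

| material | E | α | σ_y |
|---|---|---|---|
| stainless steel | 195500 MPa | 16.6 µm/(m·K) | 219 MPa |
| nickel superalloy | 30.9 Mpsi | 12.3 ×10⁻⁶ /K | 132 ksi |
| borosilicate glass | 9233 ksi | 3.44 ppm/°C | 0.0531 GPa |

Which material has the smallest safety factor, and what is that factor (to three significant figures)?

Per material, after unit conversion:
  stainless steel: E = 195.5, α = 16.6, σ_y = 219.0 → σ = 290 MPa, n = 0.756
  nickel superalloy: E = 213.0, α = 12.3, σ_y = 910.1 → σ = 234 MPa, n = 3.89
  borosilicate glass: E = 63.66, α = 3.44, σ_y = 53.10 → σ = 19.6 MPa, n = 2.72
The minimum is stainless steel at n = 0.756.

stainless steel, n = 0.756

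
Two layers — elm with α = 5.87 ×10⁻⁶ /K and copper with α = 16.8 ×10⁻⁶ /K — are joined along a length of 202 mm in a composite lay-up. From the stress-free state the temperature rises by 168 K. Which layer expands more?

α(elm) = 5.87×10⁻⁶/K vs α(copper) = 16.8×10⁻⁶/K.
Higher α expands more for the same ΔT: copper.

copper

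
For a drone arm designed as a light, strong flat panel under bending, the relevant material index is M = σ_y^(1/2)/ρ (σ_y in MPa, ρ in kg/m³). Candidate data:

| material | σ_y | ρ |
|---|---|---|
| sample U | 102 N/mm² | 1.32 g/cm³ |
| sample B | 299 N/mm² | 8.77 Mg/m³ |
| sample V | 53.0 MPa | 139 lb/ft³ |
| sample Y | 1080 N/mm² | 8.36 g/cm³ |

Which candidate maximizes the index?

Convert each candidate to consistent units, then evaluate M:
  sample U: σ_y = 102.0 MPa, ρ = 1320 kg/m³
  sample B: σ_y = 299.0 MPa, ρ = 8770 kg/m³
  sample V: σ_y = 53.00 MPa, ρ = 2227 kg/m³
  sample Y: σ_y = 1080 MPa, ρ = 8360 kg/m³
  sample U: M = 7.65×10⁻³
  sample Y: M = 3.93×10⁻³
  sample V: M = 3.27×10⁻³
  sample B: M = 1.97×10⁻³
The maximum is for sample U.

sample U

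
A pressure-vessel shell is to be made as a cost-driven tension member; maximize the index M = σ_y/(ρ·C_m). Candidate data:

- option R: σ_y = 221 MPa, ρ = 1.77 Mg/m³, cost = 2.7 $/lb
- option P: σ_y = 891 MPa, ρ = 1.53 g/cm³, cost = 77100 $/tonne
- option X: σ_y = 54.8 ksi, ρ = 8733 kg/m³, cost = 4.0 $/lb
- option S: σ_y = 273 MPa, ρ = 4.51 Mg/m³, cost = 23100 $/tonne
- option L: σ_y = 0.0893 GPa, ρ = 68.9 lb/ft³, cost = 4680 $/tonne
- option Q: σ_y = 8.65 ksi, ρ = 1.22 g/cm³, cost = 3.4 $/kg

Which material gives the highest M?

Normalizing units and computing the index:
  option R: σ_y = 221.0 MPa, ρ = 1770 kg/m³, cost = 5.952 $/kg
  option P: σ_y = 891.0 MPa, ρ = 1530 kg/m³, cost = 77.10 $/kg
  option X: σ_y = 377.8 MPa, ρ = 8733 kg/m³, cost = 8.818 $/kg
  option S: σ_y = 273.0 MPa, ρ = 4510 kg/m³, cost = 23.10 $/kg
  option L: σ_y = 89.30 MPa, ρ = 1104 kg/m³, cost = 4.680 $/kg
  option Q: σ_y = 59.64 MPa, ρ = 1220 kg/m³, cost = 3.400 $/kg
  option R: M = 21.0 kN·m per $
  option L: M = 17.3 kN·m per $
  option Q: M = 14.4 kN·m per $
  option P: M = 7.55 kN·m per $
  option X: M = 4.91 kN·m per $
  option S: M = 2.62 kN·m per $
The maximum is for option R.

option R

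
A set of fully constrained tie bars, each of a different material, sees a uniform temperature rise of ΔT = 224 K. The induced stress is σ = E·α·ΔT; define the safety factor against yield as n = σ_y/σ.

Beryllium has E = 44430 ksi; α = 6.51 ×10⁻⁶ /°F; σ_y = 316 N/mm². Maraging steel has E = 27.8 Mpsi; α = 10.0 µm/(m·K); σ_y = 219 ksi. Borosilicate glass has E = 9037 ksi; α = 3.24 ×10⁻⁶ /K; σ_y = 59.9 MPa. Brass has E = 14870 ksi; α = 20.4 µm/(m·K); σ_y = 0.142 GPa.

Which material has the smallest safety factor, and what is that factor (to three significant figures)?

brass, n = 0.303

Converting E to GPa, α to ×10⁻⁶/K, σ_y to MPa, then σ and n for each:
  beryllium: E = 306.3, α = 11.7, σ_y = 316.0 → σ = 804 MPa, n = 0.393
  maraging steel: E = 191.7, α = 10.0, σ_y = 1510 → σ = 429 MPa, n = 3.52
  borosilicate glass: E = 62.31, α = 3.24, σ_y = 59.90 → σ = 45.2 MPa, n = 1.32
  brass: E = 102.5, α = 20.4, σ_y = 142.0 → σ = 468 MPa, n = 0.303
Smallest n: brass with n = 0.303.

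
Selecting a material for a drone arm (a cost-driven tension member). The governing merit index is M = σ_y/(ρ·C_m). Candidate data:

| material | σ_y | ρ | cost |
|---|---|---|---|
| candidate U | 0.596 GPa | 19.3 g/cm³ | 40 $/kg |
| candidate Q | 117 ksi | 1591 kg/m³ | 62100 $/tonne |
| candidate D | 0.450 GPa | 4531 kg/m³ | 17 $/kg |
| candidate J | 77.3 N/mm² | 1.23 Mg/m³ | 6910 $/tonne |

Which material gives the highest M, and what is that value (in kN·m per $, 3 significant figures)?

candidate J, M = 9.09 kN·m per $

Normalizing units and computing the index:
  candidate U: σ_y = 596.0 MPa, ρ = 19300 kg/m³, cost = 40.00 $/kg
  candidate Q: σ_y = 806.7 MPa, ρ = 1591 kg/m³, cost = 62.10 $/kg
  candidate D: σ_y = 450.0 MPa, ρ = 4531 kg/m³, cost = 17.00 $/kg
  candidate J: σ_y = 77.30 MPa, ρ = 1230 kg/m³, cost = 6.910 $/kg
  candidate J: M = 9.09 kN·m per $
  candidate Q: M = 8.16 kN·m per $
  candidate D: M = 5.84 kN·m per $
  candidate U: M = 0.772 kN·m per $
Candidate J has the largest M.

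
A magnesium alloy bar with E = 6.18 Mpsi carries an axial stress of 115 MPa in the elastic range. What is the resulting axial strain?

E = 6.18 Mpsi = 42.61 GPa = 42610 MPa.
ε = σ/E = 115 / 42610 = 2.70×10⁻³.

2.70×10⁻³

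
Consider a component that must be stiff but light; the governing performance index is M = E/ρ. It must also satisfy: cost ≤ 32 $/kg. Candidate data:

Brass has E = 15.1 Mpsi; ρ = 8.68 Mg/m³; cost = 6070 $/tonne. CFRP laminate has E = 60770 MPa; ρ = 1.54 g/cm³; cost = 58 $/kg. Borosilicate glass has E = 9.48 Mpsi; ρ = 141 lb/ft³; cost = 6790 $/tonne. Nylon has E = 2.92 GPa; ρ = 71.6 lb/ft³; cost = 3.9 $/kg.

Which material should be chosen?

borosilicate glass

Screen on constraints: cost ≤ 32 $/kg. Survivors: brass, borosilicate glass, nylon.
Convert each candidate to consistent units, then evaluate M:
  brass: E = 104.1 GPa, ρ = 8680 kg/m³
  borosilicate glass: E = 65.36 GPa, ρ = 2259 kg/m³
  nylon: E = 2.920 GPa, ρ = 1147 kg/m³
  borosilicate glass: M = 28.9 MN·m/kg
  brass: M = 12.0 MN·m/kg
  nylon: M = 2.55 MN·m/kg
Borosilicate glass ranks first.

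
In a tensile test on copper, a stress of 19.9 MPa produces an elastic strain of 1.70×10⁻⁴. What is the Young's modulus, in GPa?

E = σ/ε = 19.9 MPa / 1.70×10⁻⁴ = 117100 MPa = 117 GPa.

117 GPa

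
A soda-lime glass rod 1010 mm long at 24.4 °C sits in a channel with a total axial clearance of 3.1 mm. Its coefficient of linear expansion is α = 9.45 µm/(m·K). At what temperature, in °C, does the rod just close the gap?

349 °C

α·L₀·ΔT = 3.1 mm ⇒ ΔT = 3.1 / (9.45×10⁻⁶ × 1010.0) = 324.8 K.
T = 24.4 + 324.8 = 349.2 °C.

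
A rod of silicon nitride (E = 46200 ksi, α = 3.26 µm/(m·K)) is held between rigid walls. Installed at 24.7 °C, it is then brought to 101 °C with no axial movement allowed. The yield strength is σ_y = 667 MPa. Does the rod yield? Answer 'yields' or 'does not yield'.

E = 46200 ksi = 318.5 GPa.
ΔT = 76.30 K. Constrained thermal stress σ = E·α·ΔT = 318.5×10³ MPa × 3.26×10⁻⁶ × 76.30 = 79.2 MPa (compressive).
Compare to σ_y = 667 MPa: σ < σ_y, so it does not yield.

does not yield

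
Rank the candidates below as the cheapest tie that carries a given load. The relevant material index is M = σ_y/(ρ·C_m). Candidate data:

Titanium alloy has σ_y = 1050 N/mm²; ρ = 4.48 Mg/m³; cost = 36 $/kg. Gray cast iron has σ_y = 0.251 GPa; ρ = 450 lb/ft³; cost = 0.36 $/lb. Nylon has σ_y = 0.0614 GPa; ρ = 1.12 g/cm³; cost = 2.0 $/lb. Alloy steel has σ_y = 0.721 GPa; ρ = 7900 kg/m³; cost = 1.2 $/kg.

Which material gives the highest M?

alloy steel

Convert each candidate to consistent units, then evaluate M:
  titanium alloy: σ_y = 1050 MPa, ρ = 4480 kg/m³, cost = 36.00 $/kg
  gray cast iron: σ_y = 251.0 MPa, ρ = 7208 kg/m³, cost = 0.7937 $/kg
  nylon: σ_y = 61.40 MPa, ρ = 1120 kg/m³, cost = 4.409 $/kg
  alloy steel: σ_y = 721.0 MPa, ρ = 7900 kg/m³, cost = 1.200 $/kg
  alloy steel: M = 76.1 kN·m per $
  gray cast iron: M = 43.9 kN·m per $
  nylon: M = 12.4 kN·m per $
  titanium alloy: M = 6.51 kN·m per $
Alloy steel ranks first.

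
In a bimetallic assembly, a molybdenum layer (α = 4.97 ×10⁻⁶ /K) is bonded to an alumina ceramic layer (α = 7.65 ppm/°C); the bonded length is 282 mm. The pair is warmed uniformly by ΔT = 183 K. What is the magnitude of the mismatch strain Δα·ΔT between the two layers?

Δα = |4.97 − 7.65|×10⁻⁶/K = 2.68×10⁻⁶/K.
Mismatch strain = Δα·ΔT = 2.68×10⁻⁶ × 183.0 = 4.90×10⁻⁴.

4.90×10⁻⁴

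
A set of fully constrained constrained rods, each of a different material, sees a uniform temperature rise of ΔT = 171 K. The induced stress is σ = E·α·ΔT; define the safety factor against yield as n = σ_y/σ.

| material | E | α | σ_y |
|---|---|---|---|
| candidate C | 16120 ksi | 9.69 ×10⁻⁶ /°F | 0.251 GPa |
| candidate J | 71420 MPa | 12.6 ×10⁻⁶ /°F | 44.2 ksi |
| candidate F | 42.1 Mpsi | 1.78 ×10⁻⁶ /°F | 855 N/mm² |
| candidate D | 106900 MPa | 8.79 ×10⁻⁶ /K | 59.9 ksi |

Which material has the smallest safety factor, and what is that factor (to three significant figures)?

With everything in SI (GPa, ×10⁻⁶/K, MPa):
  candidate C: E = 111.1, α = 17.4, σ_y = 251.0 → σ = 331 MPa, n = 0.757
  candidate J: E = 71.42, α = 22.7, σ_y = 304.7 → σ = 277 MPa, n = 1.10
  candidate F: E = 290.3, α = 3.20, σ_y = 855.0 → σ = 159 MPa, n = 5.38
  candidate D: E = 106.9, α = 8.79, σ_y = 413.0 → σ = 161 MPa, n = 2.57
The minimum is candidate C at n = 0.757.

candidate C, n = 0.757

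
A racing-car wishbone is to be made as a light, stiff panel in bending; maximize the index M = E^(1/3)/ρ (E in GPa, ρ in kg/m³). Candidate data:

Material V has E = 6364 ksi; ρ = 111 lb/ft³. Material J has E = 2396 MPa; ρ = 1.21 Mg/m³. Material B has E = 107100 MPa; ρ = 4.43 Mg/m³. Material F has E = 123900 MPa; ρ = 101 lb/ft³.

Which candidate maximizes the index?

Convert each candidate to consistent units, then evaluate M:
  material V: E = 43.88 GPa, ρ = 1778 kg/m³
  material J: E = 2.396 GPa, ρ = 1210 kg/m³
  material B: E = 107.1 GPa, ρ = 4430 kg/m³
  material F: E = 123.9 GPa, ρ = 1618 kg/m³
  material F: M = 3.08×10⁻³
  material V: M = 1.98×10⁻³
  material J: M = 1.11×10⁻³
  material B: M = 1.07×10⁻³
Highest index: material F.

material F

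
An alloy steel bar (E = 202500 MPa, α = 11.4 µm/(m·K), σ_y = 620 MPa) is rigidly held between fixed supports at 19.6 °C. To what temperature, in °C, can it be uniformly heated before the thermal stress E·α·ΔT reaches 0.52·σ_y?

E = 202500 MPa = 202.5 GPa.
E·α·ΔT = 322.4 MPa ⇒ ΔT = 322.4 / (202.5×10³ × 11.4×10⁻⁶) = 139.7 K.
T = 19.6 + 139.7 = 159.3 °C.

159 °C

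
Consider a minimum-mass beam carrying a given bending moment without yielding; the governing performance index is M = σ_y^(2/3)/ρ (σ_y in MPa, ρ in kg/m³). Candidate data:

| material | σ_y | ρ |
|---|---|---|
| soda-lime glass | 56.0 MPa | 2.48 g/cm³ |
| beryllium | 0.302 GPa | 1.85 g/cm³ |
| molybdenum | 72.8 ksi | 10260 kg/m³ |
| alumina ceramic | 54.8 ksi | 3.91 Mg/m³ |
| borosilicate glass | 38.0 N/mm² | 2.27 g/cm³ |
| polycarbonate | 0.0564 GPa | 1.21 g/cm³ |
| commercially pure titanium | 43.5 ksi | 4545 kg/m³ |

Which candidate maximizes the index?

Convert each candidate to consistent units, then evaluate M:
  soda-lime glass: σ_y = 56.00 MPa, ρ = 2480 kg/m³
  beryllium: σ_y = 302.0 MPa, ρ = 1850 kg/m³
  molybdenum: σ_y = 501.9 MPa, ρ = 10260 kg/m³
  alumina ceramic: σ_y = 377.8 MPa, ρ = 3910 kg/m³
  borosilicate glass: σ_y = 38.00 MPa, ρ = 2270 kg/m³
  polycarbonate: σ_y = 56.40 MPa, ρ = 1210 kg/m³
  commercially pure titanium: σ_y = 299.9 MPa, ρ = 4545 kg/m³
  beryllium: M = 24.3×10⁻³
  alumina ceramic: M = 13.4×10⁻³
  polycarbonate: M = 12.2×10⁻³
  commercially pure titanium: M = 9.86×10⁻³
  molybdenum: M = 6.16×10⁻³
  soda-lime glass: M = 5.90×10⁻³
  borosilicate glass: M = 4.98×10⁻³
Beryllium ranks first.

beryllium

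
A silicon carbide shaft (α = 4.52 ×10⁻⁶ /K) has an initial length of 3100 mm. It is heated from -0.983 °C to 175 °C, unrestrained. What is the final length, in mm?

3102.5 mm

ΔT = 175 − (-0.983) = 176.0 K.
ΔL = α·L₀·ΔT = 4.52×10⁻⁶ × 3100 mm × 176.0 K = 2.47 mm.
L = L₀ + ΔL = 3100 + 2.47 = 3102.5 mm.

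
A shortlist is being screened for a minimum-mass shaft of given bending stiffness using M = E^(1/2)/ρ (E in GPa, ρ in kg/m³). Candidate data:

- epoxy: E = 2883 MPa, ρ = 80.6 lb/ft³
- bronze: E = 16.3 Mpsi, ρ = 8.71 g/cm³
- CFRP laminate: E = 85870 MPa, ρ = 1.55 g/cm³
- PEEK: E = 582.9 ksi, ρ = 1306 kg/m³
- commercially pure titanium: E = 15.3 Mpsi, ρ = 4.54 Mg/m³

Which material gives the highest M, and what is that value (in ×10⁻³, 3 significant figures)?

Convert each candidate to consistent units, then evaluate M:
  epoxy: E = 2.883 GPa, ρ = 1291 kg/m³
  bronze: E = 112.4 GPa, ρ = 8710 kg/m³
  CFRP laminate: E = 85.87 GPa, ρ = 1550 kg/m³
  PEEK: E = 4.019 GPa, ρ = 1306 kg/m³
  commercially pure titanium: E = 105.5 GPa, ρ = 4540 kg/m³
  CFRP laminate: M = 5.98×10⁻³
  commercially pure titanium: M = 2.26×10⁻³
  PEEK: M = 1.54×10⁻³
  epoxy: M = 1.32×10⁻³
  bronze: M = 1.22×10⁻³
Highest index: CFRP laminate.

CFRP laminate, M = 5.98×10⁻³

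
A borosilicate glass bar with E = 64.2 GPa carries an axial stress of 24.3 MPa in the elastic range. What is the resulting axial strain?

3.79×10⁻⁴

ε = σ/E = 24.3 / 64200 = 3.79×10⁻⁴.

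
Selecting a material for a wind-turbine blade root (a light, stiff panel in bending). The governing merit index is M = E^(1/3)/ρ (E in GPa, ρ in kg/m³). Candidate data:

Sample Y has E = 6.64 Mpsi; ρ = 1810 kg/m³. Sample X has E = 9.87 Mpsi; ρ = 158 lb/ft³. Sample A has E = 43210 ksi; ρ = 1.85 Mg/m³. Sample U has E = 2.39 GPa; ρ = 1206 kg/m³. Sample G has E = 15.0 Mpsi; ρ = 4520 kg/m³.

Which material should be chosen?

Convert each candidate to consistent units, then evaluate M:
  sample Y: E = 45.78 GPa, ρ = 1810 kg/m³
  sample X: E = 68.05 GPa, ρ = 2531 kg/m³
  sample A: E = 297.9 GPa, ρ = 1850 kg/m³
  sample U: E = 2.390 GPa, ρ = 1206 kg/m³
  sample G: E = 103.4 GPa, ρ = 4520 kg/m³
  sample A: M = 3.61×10⁻³
  sample Y: M = 1.98×10⁻³
  sample X: M = 1.61×10⁻³
  sample U: M = 1.11×10⁻³
  sample G: M = 1.04×10⁻³
Sample A has the largest M.

sample A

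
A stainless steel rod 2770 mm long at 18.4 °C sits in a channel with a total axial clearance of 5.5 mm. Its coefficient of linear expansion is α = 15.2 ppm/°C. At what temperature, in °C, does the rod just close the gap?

α·L₀·ΔT = 5.5 mm ⇒ ΔT = 5.5 / (15.2×10⁻⁶ × 2770.0) = 130.6 K.
T = 18.4 + 130.6 = 149.0 °C.

149 °C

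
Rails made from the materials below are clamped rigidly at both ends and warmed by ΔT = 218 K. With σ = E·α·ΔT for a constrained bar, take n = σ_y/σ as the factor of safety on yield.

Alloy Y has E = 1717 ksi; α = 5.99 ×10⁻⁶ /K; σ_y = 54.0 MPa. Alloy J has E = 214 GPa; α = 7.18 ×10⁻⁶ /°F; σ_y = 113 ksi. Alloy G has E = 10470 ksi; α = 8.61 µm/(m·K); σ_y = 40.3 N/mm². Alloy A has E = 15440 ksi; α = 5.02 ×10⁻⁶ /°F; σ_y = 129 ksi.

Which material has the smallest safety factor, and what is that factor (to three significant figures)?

Per material, after unit conversion:
  alloy Y: E = 11.84, α = 5.99, σ_y = 54.00 → σ = 15.5 MPa, n = 3.49
  alloy J: E = 214.0, α = 12.9, σ_y = 779.1 → σ = 603 MPa, n = 1.29
  alloy G: E = 72.19, α = 8.61, σ_y = 40.30 → σ = 135 MPa, n = 0.297
  alloy A: E = 106.5, α = 9.04, σ_y = 889.4 → σ = 210 MPa, n = 4.24
Alloy G has the lowest safety factor, n = 0.297.

alloy G, n = 0.297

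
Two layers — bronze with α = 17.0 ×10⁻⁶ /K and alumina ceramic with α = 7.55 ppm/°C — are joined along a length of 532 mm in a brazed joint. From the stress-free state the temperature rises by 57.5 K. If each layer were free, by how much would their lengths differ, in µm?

289 µm

Δα = |17.0 − 7.55|×10⁻⁶/K = 9.45×10⁻⁶/K.
ΔL_mismatch = Δα·L·ΔT = 9.45×10⁻⁶ × 532.0 mm × 57.5 K = 289 µm.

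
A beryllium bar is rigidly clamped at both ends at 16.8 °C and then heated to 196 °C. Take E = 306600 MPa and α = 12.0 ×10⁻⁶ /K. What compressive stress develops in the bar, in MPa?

659 MPa

E = 306600 MPa = 306.6 GPa.
ΔT = 179.2 K. Constrained thermal stress σ = E·α·ΔT = 306.6×10³ MPa × 12.0×10⁻⁶ × 179.2 = 659 MPa (compressive).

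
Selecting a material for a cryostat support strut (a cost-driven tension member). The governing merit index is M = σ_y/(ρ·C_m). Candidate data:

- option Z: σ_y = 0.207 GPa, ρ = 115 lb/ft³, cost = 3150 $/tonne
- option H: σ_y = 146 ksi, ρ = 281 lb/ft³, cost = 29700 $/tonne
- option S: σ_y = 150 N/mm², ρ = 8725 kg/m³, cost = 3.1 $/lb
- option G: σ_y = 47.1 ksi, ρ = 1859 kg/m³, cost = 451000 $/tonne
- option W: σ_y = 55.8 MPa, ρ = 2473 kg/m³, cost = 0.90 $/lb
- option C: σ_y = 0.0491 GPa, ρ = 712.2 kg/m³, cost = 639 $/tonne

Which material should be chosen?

option C

After converting to SI:
  option Z: σ_y = 207.0 MPa, ρ = 1842 kg/m³, cost = 3.150 $/kg
  option H: σ_y = 1007 MPa, ρ = 4501 kg/m³, cost = 29.70 $/kg
  option S: σ_y = 150.0 MPa, ρ = 8725 kg/m³, cost = 6.834 $/kg
  option G: σ_y = 324.7 MPa, ρ = 1859 kg/m³, cost = 451.0 $/kg
  option W: σ_y = 55.80 MPa, ρ = 2473 kg/m³, cost = 1.984 $/kg
  option C: σ_y = 49.10 MPa, ρ = 712.2 kg/m³, cost = 0.6390 $/kg
  option C: M = 108 kN·m per $
  option Z: M = 35.7 kN·m per $
  option W: M = 11.4 kN·m per $
  option H: M = 7.53 kN·m per $
  option S: M = 2.52 kN·m per $
  option G: M = 0.387 kN·m per $
Option C has the largest M.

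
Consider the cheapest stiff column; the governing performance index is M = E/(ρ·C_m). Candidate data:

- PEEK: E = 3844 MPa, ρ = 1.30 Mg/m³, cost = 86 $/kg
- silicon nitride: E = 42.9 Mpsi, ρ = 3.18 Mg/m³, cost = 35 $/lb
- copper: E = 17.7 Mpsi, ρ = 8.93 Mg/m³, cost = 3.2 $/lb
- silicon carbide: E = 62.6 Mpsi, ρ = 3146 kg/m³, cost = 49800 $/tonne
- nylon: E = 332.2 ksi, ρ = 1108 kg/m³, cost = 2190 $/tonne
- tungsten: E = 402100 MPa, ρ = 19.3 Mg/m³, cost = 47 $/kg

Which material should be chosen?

Normalizing units and computing the index:
  PEEK: E = 3.844 GPa, ρ = 1300 kg/m³, cost = 86.00 $/kg
  silicon nitride: E = 295.8 GPa, ρ = 3180 kg/m³, cost = 77.16 $/kg
  copper: E = 122.0 GPa, ρ = 8930 kg/m³, cost = 7.055 $/kg
  silicon carbide: E = 431.6 GPa, ρ = 3146 kg/m³, cost = 49.80 $/kg
  nylon: E = 2.290 GPa, ρ = 1108 kg/m³, cost = 2.190 $/kg
  tungsten: E = 402.1 GPa, ρ = 19300 kg/m³, cost = 47.00 $/kg
  silicon carbide: M = 2.75 MN·m per $
  copper: M = 1.94 MN·m per $
  silicon nitride: M = 1.21 MN·m per $
  nylon: M = 0.944 MN·m per $
  tungsten: M = 0.443 MN·m per $
  PEEK: M = 0.0344 MN·m per $
Silicon carbide ranks first.

silicon carbide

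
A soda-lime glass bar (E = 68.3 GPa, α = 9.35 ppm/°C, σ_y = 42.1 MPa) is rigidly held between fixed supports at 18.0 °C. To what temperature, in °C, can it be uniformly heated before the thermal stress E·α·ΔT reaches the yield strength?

83.9 °C

E·α·ΔT = 42.10 MPa ⇒ ΔT = 42.10 / (68.30×10³ × 9.35×10⁻⁶) = 65.92 K.
T = 18.0 + 65.92 = 83.92 °C.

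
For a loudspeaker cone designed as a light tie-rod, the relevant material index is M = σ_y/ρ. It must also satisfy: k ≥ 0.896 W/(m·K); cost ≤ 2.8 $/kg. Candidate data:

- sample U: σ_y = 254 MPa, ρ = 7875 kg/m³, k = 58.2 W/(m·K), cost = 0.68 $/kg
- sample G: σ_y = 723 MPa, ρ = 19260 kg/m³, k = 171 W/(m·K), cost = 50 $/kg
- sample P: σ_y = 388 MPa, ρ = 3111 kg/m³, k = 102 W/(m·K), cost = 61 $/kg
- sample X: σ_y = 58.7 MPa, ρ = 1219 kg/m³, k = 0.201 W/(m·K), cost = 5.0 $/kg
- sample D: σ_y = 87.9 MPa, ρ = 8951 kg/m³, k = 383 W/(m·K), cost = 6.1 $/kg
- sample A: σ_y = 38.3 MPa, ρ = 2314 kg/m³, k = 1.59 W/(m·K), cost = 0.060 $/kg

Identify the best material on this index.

sample U

Screen on constraints: k ≥ 0.896 W/(m·K); cost ≤ 2.8 $/kg. Survivors: sample U, sample A.
Evaluate M for each candidate:
  sample U: M = 32.3 kN·m/kg
  sample A: M = 16.6 kN·m/kg
Sample U has the largest M.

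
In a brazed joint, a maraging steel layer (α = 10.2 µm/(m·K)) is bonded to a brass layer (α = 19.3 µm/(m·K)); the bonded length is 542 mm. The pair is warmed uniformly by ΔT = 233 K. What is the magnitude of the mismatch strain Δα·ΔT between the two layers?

2.12×10⁻³

Δα = |10.2 − 19.3|×10⁻⁶/K = 9.10×10⁻⁶/K.
Mismatch strain = Δα·ΔT = 9.10×10⁻⁶ × 233.0 = 2.12×10⁻³.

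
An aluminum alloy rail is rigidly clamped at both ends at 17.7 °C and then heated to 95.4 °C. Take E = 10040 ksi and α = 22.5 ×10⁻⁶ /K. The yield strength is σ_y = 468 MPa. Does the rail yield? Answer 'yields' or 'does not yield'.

does not yield

E = 10040 ksi = 69.22 GPa.
ΔT = 77.70 K. Constrained thermal stress σ = E·α·ΔT = 69.22×10³ MPa × 22.5×10⁻⁶ × 77.70 = 121 MPa (compressive).
Compare to σ_y = 468 MPa: σ < σ_y, so it does not yield.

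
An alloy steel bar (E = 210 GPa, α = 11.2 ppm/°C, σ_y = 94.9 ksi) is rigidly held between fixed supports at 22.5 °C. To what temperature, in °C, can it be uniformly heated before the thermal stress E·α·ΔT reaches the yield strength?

301 °C

σ_y = 94.9 ksi = 654.3 MPa.
E·α·ΔT = 654.3 MPa ⇒ ΔT = 654.3 / (210.0×10³ × 11.2×10⁻⁶) = 278.2 K.
T = 22.5 + 278.2 = 300.7 °C.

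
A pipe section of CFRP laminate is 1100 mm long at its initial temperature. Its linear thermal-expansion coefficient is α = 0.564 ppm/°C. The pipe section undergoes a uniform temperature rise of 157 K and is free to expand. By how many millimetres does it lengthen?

ΔL = α·L₀·ΔT = 0.564×10⁻⁶ × 1100 mm × 157.0 K = 0.0974 mm.

0.0974 mm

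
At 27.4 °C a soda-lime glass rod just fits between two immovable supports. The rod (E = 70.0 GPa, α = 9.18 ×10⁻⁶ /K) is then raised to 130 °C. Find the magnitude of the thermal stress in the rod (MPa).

ΔT = 102.6 K. Constrained thermal stress σ = E·α·ΔT = 70.00×10³ MPa × 9.18×10⁻⁶ × 102.6 = 65.9 MPa (compressive).

65.9 MPa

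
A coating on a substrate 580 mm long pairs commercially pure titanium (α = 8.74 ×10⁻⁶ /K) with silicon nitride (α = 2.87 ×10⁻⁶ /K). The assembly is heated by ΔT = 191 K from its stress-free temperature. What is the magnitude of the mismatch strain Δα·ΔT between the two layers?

1.12×10⁻³

Δα = |8.74 − 2.87|×10⁻⁶/K = 5.87×10⁻⁶/K.
Mismatch strain = Δα·ΔT = 5.87×10⁻⁶ × 191.0 = 1.12×10⁻³.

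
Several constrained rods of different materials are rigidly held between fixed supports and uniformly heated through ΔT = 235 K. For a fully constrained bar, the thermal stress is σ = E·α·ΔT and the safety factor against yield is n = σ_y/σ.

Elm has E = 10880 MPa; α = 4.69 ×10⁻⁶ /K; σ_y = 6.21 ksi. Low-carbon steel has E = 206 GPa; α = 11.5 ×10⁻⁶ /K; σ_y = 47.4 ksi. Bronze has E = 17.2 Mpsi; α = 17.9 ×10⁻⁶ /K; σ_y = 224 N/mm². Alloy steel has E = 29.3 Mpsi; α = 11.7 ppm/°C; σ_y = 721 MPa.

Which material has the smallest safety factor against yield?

Converting E to GPa, α to ×10⁻⁶/K, σ_y to MPa, then σ and n for each:
  elm: E = 10.88, α = 4.69, σ_y = 42.82 → σ = 12.0 MPa, n = 3.57
  low-carbon steel: E = 206.0, α = 11.5, σ_y = 326.8 → σ = 557 MPa, n = 0.587
  bronze: E = 118.6, α = 17.9, σ_y = 224.0 → σ = 499 MPa, n = 0.449
  alloy steel: E = 202.0, α = 11.7, σ_y = 721.0 → σ = 555 MPa, n = 1.30
Smallest n: bronze with n = 0.449.

bronze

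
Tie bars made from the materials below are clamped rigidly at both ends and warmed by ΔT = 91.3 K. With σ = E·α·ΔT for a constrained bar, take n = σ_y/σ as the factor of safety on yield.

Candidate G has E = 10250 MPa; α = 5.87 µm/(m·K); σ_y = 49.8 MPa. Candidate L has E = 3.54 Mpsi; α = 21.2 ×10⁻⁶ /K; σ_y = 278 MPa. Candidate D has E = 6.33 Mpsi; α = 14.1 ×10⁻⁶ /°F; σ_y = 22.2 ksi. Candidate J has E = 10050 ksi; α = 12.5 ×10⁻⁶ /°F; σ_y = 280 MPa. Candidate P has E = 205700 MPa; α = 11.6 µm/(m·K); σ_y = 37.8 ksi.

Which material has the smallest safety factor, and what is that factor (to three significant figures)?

candidate P, n = 1.20

With everything in SI (GPa, ×10⁻⁶/K, MPa):
  candidate G: E = 10.25, α = 5.87, σ_y = 49.80 → σ = 5.49 MPa, n = 9.07
  candidate L: E = 24.41, α = 21.2, σ_y = 278.0 → σ = 47.2 MPa, n = 5.88
  candidate D: E = 43.64, α = 25.4, σ_y = 153.1 → σ = 101 MPa, n = 1.51
  candidate J: E = 69.29, α = 22.5, σ_y = 280.0 → σ = 142 MPa, n = 1.97
  candidate P: E = 205.7, α = 11.6, σ_y = 260.6 → σ = 218 MPa, n = 1.20
Candidate P has the lowest safety factor, n = 1.20.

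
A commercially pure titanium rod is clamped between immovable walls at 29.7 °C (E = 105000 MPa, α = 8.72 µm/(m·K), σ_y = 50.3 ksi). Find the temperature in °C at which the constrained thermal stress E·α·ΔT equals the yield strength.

408 °C

E = 105000 MPa = 105.0 GPa.
σ_y = 50.3 ksi = 346.8 MPa.
E·α·ΔT = 346.8 MPa ⇒ ΔT = 346.8 / (105.0×10³ × 8.72×10⁻⁶) = 378.8 K.
T = 29.7 + 378.8 = 408.5 °C.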